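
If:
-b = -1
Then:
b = 1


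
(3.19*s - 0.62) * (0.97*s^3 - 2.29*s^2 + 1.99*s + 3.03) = 3.0943*s^4 - 7.9065*s^3 + 7.7679*s^2 + 8.4319*s - 1.8786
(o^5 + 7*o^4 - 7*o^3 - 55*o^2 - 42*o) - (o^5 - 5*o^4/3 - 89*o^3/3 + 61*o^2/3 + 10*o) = 26*o^4/3 + 68*o^3/3 - 226*o^2/3 - 52*o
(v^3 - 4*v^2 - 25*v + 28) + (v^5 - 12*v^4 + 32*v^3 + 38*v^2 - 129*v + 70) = v^5 - 12*v^4 + 33*v^3 + 34*v^2 - 154*v + 98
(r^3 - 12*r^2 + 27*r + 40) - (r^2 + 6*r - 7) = r^3 - 13*r^2 + 21*r + 47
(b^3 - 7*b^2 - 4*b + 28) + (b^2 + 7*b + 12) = b^3 - 6*b^2 + 3*b + 40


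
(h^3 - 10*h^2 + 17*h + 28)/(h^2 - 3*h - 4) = h - 7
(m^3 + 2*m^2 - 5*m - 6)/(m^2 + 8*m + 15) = (m^2 - m - 2)/(m + 5)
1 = 1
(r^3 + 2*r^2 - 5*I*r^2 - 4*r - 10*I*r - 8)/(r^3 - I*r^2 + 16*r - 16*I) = (r + 2)/(r + 4*I)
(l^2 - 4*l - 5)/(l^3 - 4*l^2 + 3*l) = (l^2 - 4*l - 5)/(l*(l^2 - 4*l + 3))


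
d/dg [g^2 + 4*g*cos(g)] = -4*g*sin(g) + 2*g + 4*cos(g)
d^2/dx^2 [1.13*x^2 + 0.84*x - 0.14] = 2.26000000000000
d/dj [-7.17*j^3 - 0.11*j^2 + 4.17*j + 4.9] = -21.51*j^2 - 0.22*j + 4.17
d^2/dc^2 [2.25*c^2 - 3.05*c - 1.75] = 4.50000000000000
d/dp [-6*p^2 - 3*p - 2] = -12*p - 3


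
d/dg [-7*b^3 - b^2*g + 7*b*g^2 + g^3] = -b^2 + 14*b*g + 3*g^2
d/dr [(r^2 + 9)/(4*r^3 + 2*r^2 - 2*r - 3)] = 2*(-2*r^4 - 55*r^2 - 21*r + 9)/(16*r^6 + 16*r^5 - 12*r^4 - 32*r^3 - 8*r^2 + 12*r + 9)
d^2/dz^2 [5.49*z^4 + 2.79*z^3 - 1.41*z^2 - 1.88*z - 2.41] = 65.88*z^2 + 16.74*z - 2.82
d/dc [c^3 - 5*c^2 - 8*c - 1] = 3*c^2 - 10*c - 8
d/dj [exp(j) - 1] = exp(j)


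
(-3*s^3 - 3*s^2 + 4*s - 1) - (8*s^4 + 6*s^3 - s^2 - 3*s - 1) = -8*s^4 - 9*s^3 - 2*s^2 + 7*s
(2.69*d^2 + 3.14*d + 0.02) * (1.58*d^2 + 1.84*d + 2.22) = 4.2502*d^4 + 9.9108*d^3 + 11.781*d^2 + 7.0076*d + 0.0444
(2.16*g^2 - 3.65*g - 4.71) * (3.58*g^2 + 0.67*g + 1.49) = 7.7328*g^4 - 11.6198*g^3 - 16.0889*g^2 - 8.5942*g - 7.0179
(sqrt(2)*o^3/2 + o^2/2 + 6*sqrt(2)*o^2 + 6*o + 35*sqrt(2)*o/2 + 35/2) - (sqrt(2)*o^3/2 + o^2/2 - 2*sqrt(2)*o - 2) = 6*sqrt(2)*o^2 + 6*o + 39*sqrt(2)*o/2 + 39/2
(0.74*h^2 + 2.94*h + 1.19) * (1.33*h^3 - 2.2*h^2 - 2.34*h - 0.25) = 0.9842*h^5 + 2.2822*h^4 - 6.6169*h^3 - 9.6826*h^2 - 3.5196*h - 0.2975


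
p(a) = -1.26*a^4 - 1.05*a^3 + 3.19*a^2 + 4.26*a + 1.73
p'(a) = -5.04*a^3 - 3.15*a^2 + 6.38*a + 4.26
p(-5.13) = -667.07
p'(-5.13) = 569.06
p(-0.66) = 0.37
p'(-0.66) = 0.13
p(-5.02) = -606.61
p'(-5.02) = 530.44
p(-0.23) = 0.93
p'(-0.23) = 2.69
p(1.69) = 2.69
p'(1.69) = -18.28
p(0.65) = 5.33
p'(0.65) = 5.69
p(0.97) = 6.79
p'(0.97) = 2.88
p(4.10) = -355.59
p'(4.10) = -369.90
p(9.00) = -8733.85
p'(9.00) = -3867.63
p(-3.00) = -56.05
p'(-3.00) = 92.85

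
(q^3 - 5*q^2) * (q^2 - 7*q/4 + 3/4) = q^5 - 27*q^4/4 + 19*q^3/2 - 15*q^2/4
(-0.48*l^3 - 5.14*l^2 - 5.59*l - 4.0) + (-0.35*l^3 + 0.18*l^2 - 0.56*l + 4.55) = -0.83*l^3 - 4.96*l^2 - 6.15*l + 0.55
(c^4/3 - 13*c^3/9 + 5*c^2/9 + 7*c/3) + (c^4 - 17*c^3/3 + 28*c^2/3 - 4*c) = 4*c^4/3 - 64*c^3/9 + 89*c^2/9 - 5*c/3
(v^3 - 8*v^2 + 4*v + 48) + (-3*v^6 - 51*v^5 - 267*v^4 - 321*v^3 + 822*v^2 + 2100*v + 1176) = -3*v^6 - 51*v^5 - 267*v^4 - 320*v^3 + 814*v^2 + 2104*v + 1224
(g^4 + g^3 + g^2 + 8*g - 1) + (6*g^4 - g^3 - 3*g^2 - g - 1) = 7*g^4 - 2*g^2 + 7*g - 2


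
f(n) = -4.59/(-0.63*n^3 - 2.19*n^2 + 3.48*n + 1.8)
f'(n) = -4.59*(1.89*n^2 + 4.38*n - 3.48)/(-0.63*n^3 - 2.19*n^2 + 3.48*n + 1.8)^2 = (-8.6751*n^2 - 20.1042*n + 15.9732)/(0.63*n^3 + 2.19*n^2 - 3.48*n - 1.8)^2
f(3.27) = 0.14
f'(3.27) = -0.14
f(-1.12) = 1.16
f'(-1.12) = 1.76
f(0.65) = -1.55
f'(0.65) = -0.09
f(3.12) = 0.17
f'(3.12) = -0.17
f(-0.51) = 9.96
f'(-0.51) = 112.86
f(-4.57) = -15.93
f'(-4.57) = -882.95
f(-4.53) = 13.48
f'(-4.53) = -611.91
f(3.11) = 0.17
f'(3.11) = -0.17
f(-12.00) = -0.01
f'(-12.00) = -0.00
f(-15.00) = -0.00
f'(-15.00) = -0.00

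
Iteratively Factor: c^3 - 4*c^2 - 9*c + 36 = (c - 3)*(c^2 - c - 12) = (c - 3)*(c + 3)*(c - 4)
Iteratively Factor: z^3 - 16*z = (z - 4)*(z^2 + 4*z) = z*(z - 4)*(z + 4)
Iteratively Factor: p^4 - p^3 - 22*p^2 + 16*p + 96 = (p - 3)*(p^3 + 2*p^2 - 16*p - 32) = (p - 3)*(p + 2)*(p^2 - 16) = (p - 4)*(p - 3)*(p + 2)*(p + 4)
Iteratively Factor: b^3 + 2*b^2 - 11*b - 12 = (b + 4)*(b^2 - 2*b - 3) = (b + 1)*(b + 4)*(b - 3)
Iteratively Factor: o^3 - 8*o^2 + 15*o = (o)*(o^2 - 8*o + 15) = o*(o - 3)*(o - 5)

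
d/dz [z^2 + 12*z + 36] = 2*z + 12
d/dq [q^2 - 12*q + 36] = 2*q - 12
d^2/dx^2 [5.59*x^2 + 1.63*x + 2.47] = 11.1800000000000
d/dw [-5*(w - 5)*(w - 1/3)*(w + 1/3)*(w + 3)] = -20*w^3 + 30*w^2 + 1360*w/9 - 10/9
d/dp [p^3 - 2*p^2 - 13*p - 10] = 3*p^2 - 4*p - 13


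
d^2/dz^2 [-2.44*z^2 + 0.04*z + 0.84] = -4.88000000000000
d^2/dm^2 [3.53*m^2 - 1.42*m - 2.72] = 7.06000000000000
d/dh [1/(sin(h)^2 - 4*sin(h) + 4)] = -2*cos(h)/(sin(h) - 2)^3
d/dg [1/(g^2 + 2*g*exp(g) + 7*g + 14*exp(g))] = (-2*g*exp(g) - 2*g - 16*exp(g) - 7)/(g^2 + 2*g*exp(g) + 7*g + 14*exp(g))^2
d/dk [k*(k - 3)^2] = 3*(k - 3)*(k - 1)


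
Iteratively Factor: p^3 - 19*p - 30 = (p - 5)*(p^2 + 5*p + 6) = (p - 5)*(p + 2)*(p + 3)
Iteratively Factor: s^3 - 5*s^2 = (s - 5)*(s^2) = s*(s - 5)*(s)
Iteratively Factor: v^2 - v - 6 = (v + 2)*(v - 3)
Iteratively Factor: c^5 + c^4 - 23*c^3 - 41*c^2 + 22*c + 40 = (c + 1)*(c^4 - 23*c^2 - 18*c + 40) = (c - 5)*(c + 1)*(c^3 + 5*c^2 + 2*c - 8) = (c - 5)*(c - 1)*(c + 1)*(c^2 + 6*c + 8) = (c - 5)*(c - 1)*(c + 1)*(c + 2)*(c + 4)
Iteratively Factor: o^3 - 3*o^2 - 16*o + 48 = (o - 3)*(o^2 - 16) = (o - 3)*(o + 4)*(o - 4)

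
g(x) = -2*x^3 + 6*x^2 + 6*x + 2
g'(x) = -6*x^2 + 12*x + 6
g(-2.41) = 50.38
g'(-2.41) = -57.77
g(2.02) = 22.12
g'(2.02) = 5.76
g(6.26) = -215.94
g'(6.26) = -154.01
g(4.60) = -38.11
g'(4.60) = -65.76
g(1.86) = 21.05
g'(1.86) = 7.56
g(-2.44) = 52.14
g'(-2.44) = -59.00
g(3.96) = -4.35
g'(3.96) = -40.57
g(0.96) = 11.52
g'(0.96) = 11.99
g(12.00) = -2518.00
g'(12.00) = -714.00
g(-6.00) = 614.00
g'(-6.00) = -282.00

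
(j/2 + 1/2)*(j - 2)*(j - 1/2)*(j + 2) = j^4/2 + j^3/4 - 9*j^2/4 - j + 1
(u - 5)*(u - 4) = u^2 - 9*u + 20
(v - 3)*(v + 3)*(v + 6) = v^3 + 6*v^2 - 9*v - 54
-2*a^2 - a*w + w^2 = (-2*a + w)*(a + w)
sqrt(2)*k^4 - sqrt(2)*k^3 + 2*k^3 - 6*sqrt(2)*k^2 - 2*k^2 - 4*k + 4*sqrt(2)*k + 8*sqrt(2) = (k - 2)*(k - sqrt(2))*(k + 2*sqrt(2))*(sqrt(2)*k + sqrt(2))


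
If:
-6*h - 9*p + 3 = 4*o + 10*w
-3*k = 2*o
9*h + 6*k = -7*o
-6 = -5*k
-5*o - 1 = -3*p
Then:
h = 3/5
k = 6/5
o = -9/5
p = -8/3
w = 153/50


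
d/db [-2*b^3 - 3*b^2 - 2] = 6*b*(-b - 1)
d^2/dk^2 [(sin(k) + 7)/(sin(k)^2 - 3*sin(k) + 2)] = (-sin(k)^4 - 32*sin(k)^3 + 45*sin(k)^2 + 74*sin(k) - 110)/((sin(k) - 2)^3*(sin(k) - 1)^2)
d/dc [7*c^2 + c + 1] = 14*c + 1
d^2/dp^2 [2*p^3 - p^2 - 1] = 12*p - 2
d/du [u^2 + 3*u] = 2*u + 3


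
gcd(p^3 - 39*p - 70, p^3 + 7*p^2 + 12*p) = 1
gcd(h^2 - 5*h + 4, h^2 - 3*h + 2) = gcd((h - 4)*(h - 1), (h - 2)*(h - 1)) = h - 1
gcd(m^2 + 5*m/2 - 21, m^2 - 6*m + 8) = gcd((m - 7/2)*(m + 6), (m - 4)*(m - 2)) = 1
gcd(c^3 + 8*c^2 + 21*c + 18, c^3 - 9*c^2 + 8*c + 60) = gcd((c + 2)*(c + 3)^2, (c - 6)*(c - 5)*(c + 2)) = c + 2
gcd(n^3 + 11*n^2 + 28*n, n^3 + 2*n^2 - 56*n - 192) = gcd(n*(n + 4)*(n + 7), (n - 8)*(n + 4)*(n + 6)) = n + 4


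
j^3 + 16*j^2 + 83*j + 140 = (j + 4)*(j + 5)*(j + 7)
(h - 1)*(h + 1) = h^2 - 1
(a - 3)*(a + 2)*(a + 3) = a^3 + 2*a^2 - 9*a - 18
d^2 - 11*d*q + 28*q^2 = (d - 7*q)*(d - 4*q)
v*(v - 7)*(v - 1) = v^3 - 8*v^2 + 7*v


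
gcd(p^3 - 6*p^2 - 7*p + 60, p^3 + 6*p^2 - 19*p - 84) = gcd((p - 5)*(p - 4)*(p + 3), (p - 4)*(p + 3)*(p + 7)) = p^2 - p - 12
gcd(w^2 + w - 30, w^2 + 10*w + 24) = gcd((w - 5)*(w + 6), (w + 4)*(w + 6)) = w + 6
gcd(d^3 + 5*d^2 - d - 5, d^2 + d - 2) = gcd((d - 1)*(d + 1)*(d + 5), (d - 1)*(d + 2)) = d - 1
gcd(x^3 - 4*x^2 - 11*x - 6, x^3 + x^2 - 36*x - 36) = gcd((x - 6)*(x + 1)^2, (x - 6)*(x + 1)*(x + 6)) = x^2 - 5*x - 6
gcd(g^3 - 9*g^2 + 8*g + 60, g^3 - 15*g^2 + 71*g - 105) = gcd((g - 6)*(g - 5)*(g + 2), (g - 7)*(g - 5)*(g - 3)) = g - 5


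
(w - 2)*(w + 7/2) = w^2 + 3*w/2 - 7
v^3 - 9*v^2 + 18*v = v*(v - 6)*(v - 3)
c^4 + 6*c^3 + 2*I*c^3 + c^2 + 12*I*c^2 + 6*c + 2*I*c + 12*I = (c + 6)*(c - I)*(c + I)*(c + 2*I)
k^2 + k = k*(k + 1)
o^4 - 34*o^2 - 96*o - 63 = (o - 7)*(o + 1)*(o + 3)^2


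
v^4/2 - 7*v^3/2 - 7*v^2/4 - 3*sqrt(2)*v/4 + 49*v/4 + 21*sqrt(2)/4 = (v/2 + sqrt(2)/2)*(v - 7)*(v - 3*sqrt(2)/2)*(v + sqrt(2)/2)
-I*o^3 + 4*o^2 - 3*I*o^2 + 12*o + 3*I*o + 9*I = (o + 3)*(o + 3*I)*(-I*o + 1)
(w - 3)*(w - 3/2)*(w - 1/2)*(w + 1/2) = w^4 - 9*w^3/2 + 17*w^2/4 + 9*w/8 - 9/8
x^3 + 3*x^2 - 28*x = x*(x - 4)*(x + 7)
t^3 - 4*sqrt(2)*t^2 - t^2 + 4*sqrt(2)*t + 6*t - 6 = (t - 1)*(t - 3*sqrt(2))*(t - sqrt(2))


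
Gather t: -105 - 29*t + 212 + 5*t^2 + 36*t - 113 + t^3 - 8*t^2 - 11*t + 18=t^3 - 3*t^2 - 4*t + 12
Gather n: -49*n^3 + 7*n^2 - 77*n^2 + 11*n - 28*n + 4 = -49*n^3 - 70*n^2 - 17*n + 4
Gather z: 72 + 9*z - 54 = 9*z + 18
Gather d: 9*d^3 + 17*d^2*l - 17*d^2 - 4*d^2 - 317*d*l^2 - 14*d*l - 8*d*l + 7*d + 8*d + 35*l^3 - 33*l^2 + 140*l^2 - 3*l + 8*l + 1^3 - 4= 9*d^3 + d^2*(17*l - 21) + d*(-317*l^2 - 22*l + 15) + 35*l^3 + 107*l^2 + 5*l - 3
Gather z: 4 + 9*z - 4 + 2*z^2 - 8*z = 2*z^2 + z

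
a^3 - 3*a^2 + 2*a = a*(a - 2)*(a - 1)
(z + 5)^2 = z^2 + 10*z + 25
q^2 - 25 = (q - 5)*(q + 5)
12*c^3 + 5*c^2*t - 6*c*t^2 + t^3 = (-4*c + t)*(-3*c + t)*(c + t)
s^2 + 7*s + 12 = (s + 3)*(s + 4)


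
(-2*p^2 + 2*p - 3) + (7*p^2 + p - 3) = 5*p^2 + 3*p - 6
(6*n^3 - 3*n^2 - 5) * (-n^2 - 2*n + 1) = -6*n^5 - 9*n^4 + 12*n^3 + 2*n^2 + 10*n - 5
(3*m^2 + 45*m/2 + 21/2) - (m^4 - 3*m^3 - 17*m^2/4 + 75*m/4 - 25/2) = -m^4 + 3*m^3 + 29*m^2/4 + 15*m/4 + 23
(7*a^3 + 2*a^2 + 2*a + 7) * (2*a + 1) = 14*a^4 + 11*a^3 + 6*a^2 + 16*a + 7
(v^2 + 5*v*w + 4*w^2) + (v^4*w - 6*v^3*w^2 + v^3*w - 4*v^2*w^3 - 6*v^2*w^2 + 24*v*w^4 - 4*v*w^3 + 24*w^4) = v^4*w - 6*v^3*w^2 + v^3*w - 4*v^2*w^3 - 6*v^2*w^2 + v^2 + 24*v*w^4 - 4*v*w^3 + 5*v*w + 24*w^4 + 4*w^2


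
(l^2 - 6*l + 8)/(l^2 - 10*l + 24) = (l - 2)/(l - 6)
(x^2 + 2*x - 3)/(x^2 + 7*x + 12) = (x - 1)/(x + 4)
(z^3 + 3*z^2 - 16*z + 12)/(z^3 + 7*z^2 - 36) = (z - 1)/(z + 3)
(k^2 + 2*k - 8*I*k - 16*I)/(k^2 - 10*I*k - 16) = (k + 2)/(k - 2*I)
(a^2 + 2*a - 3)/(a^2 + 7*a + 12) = (a - 1)/(a + 4)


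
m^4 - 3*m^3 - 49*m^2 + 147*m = m*(m - 7)*(m - 3)*(m + 7)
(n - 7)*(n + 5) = n^2 - 2*n - 35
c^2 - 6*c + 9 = (c - 3)^2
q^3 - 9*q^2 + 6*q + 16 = (q - 8)*(q - 2)*(q + 1)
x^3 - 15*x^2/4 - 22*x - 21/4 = (x - 7)*(x + 1/4)*(x + 3)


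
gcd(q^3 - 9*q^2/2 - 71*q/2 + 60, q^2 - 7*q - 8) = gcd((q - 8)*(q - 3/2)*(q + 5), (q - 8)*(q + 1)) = q - 8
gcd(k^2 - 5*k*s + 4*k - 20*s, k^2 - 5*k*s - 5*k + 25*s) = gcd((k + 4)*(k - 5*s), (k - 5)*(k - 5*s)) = -k + 5*s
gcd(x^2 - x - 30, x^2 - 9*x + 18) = x - 6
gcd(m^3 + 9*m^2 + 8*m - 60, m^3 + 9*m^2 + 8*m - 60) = m^3 + 9*m^2 + 8*m - 60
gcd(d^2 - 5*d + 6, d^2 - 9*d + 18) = d - 3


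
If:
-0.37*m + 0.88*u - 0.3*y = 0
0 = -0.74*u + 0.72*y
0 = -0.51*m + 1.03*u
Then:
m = 0.00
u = 0.00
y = 0.00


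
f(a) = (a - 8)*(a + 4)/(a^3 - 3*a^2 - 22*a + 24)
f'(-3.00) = -0.08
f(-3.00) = -0.31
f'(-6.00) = -0.03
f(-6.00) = -0.17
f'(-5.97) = -0.03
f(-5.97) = -0.17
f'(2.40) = -0.68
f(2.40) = 1.11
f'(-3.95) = -0.05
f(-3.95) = -0.24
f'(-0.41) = -0.69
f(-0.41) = -0.93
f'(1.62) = -3.62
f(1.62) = 2.35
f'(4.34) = 0.02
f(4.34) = 0.66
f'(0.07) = -1.61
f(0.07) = -1.44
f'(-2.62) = -0.10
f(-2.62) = -0.34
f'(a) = (a - 8)*(a + 4)*(-3*a^2 + 6*a + 22)/(a^3 - 3*a^2 - 22*a + 24)^2 + (a - 8)/(a^3 - 3*a^2 - 22*a + 24) + (a + 4)/(a^3 - 3*a^2 - 22*a + 24)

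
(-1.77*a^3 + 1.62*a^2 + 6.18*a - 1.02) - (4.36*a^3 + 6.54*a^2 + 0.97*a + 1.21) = -6.13*a^3 - 4.92*a^2 + 5.21*a - 2.23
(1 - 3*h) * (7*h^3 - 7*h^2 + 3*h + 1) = -21*h^4 + 28*h^3 - 16*h^2 + 1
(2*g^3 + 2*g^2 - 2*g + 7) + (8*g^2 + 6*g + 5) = 2*g^3 + 10*g^2 + 4*g + 12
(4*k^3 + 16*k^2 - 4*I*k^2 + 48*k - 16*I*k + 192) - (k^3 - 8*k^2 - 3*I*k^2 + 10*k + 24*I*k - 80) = 3*k^3 + 24*k^2 - I*k^2 + 38*k - 40*I*k + 272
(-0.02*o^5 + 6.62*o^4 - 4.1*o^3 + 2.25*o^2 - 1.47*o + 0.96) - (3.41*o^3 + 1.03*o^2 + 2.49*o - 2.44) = -0.02*o^5 + 6.62*o^4 - 7.51*o^3 + 1.22*o^2 - 3.96*o + 3.4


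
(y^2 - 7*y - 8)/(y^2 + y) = (y - 8)/y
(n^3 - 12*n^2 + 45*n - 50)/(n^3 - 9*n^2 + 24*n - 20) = (n - 5)/(n - 2)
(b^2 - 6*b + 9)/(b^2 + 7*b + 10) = (b^2 - 6*b + 9)/(b^2 + 7*b + 10)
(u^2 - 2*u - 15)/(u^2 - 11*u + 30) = (u + 3)/(u - 6)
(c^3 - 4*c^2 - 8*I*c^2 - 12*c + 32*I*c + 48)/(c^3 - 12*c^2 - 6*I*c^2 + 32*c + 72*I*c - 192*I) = (c - 2*I)/(c - 8)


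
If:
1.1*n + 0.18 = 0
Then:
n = -0.16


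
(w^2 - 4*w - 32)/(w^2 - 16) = (w - 8)/(w - 4)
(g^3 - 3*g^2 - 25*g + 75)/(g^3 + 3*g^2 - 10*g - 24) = (g^2 - 25)/(g^2 + 6*g + 8)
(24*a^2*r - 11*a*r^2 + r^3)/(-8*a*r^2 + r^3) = (-3*a + r)/r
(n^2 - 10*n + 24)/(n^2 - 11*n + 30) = (n - 4)/(n - 5)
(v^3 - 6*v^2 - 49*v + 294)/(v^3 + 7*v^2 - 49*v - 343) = (v - 6)/(v + 7)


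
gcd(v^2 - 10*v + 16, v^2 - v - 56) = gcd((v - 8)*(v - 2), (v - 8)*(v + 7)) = v - 8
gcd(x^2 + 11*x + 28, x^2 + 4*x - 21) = x + 7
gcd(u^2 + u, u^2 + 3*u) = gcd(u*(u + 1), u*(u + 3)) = u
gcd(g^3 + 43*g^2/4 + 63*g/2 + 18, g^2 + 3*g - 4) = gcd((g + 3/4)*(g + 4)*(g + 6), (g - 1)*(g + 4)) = g + 4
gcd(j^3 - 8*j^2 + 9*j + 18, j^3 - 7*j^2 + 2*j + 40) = 1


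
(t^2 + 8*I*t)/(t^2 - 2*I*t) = (t + 8*I)/(t - 2*I)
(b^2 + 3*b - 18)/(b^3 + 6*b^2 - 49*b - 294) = (b - 3)/(b^2 - 49)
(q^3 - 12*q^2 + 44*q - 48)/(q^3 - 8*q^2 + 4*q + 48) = (q - 2)/(q + 2)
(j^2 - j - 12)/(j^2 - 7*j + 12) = (j + 3)/(j - 3)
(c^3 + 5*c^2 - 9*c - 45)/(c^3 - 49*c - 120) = (c - 3)/(c - 8)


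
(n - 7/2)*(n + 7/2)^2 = n^3 + 7*n^2/2 - 49*n/4 - 343/8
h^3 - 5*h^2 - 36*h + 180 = (h - 6)*(h - 5)*(h + 6)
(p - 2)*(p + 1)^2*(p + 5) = p^4 + 5*p^3 - 3*p^2 - 17*p - 10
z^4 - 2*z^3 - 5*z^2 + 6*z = z*(z - 3)*(z - 1)*(z + 2)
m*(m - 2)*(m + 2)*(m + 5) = m^4 + 5*m^3 - 4*m^2 - 20*m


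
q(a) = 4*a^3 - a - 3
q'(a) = 12*a^2 - 1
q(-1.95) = -30.71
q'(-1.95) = 44.63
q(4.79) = 431.82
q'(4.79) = 274.33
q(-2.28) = -48.13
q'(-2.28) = 61.38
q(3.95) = 239.57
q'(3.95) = 186.23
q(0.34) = -3.18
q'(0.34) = 0.39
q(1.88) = 21.70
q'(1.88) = 41.41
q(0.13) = -3.12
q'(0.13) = -0.80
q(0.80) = -1.75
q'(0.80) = 6.68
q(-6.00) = -861.00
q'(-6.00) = 431.00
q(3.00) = 102.00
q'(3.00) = 107.00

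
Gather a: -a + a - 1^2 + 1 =0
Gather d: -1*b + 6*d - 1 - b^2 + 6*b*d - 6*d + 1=-b^2 + 6*b*d - b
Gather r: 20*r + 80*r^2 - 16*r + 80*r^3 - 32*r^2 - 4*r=80*r^3 + 48*r^2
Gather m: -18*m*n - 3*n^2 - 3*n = -18*m*n - 3*n^2 - 3*n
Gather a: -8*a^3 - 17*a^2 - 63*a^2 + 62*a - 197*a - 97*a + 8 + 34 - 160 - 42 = -8*a^3 - 80*a^2 - 232*a - 160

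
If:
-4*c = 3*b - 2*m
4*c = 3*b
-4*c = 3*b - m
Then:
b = 0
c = 0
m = 0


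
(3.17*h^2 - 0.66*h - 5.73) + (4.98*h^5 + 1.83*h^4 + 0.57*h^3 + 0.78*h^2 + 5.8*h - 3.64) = 4.98*h^5 + 1.83*h^4 + 0.57*h^3 + 3.95*h^2 + 5.14*h - 9.37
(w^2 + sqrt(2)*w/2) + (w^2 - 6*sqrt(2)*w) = 2*w^2 - 11*sqrt(2)*w/2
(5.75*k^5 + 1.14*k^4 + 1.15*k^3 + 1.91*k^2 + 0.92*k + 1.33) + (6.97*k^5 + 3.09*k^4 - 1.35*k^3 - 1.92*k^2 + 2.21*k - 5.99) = 12.72*k^5 + 4.23*k^4 - 0.2*k^3 - 0.01*k^2 + 3.13*k - 4.66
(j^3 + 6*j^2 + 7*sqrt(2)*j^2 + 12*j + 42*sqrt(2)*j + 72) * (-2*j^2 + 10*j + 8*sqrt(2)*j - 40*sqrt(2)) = -2*j^5 - 6*sqrt(2)*j^4 - 2*j^4 - 6*sqrt(2)*j^3 + 148*j^3 + 88*j^2 + 276*sqrt(2)*j^2 - 2640*j + 96*sqrt(2)*j - 2880*sqrt(2)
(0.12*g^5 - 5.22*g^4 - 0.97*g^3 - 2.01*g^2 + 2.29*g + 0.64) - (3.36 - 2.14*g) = 0.12*g^5 - 5.22*g^4 - 0.97*g^3 - 2.01*g^2 + 4.43*g - 2.72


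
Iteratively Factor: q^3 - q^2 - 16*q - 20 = (q - 5)*(q^2 + 4*q + 4) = (q - 5)*(q + 2)*(q + 2)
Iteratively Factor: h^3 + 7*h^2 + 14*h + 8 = (h + 2)*(h^2 + 5*h + 4) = (h + 1)*(h + 2)*(h + 4)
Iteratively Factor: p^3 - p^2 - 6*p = (p)*(p^2 - p - 6) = p*(p - 3)*(p + 2)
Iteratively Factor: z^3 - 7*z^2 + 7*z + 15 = (z + 1)*(z^2 - 8*z + 15) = (z - 5)*(z + 1)*(z - 3)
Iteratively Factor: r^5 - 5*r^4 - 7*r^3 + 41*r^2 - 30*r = (r - 5)*(r^4 - 7*r^2 + 6*r) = r*(r - 5)*(r^3 - 7*r + 6) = r*(r - 5)*(r - 2)*(r^2 + 2*r - 3) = r*(r - 5)*(r - 2)*(r - 1)*(r + 3)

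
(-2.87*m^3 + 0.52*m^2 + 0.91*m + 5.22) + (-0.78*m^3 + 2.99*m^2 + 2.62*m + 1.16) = -3.65*m^3 + 3.51*m^2 + 3.53*m + 6.38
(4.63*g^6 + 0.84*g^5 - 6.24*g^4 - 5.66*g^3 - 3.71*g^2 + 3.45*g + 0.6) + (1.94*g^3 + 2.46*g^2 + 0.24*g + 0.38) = 4.63*g^6 + 0.84*g^5 - 6.24*g^4 - 3.72*g^3 - 1.25*g^2 + 3.69*g + 0.98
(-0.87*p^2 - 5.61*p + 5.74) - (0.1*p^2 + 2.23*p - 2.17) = -0.97*p^2 - 7.84*p + 7.91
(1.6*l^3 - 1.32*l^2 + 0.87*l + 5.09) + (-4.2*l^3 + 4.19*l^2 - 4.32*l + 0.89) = -2.6*l^3 + 2.87*l^2 - 3.45*l + 5.98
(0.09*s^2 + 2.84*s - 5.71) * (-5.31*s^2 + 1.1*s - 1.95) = -0.4779*s^4 - 14.9814*s^3 + 33.2686*s^2 - 11.819*s + 11.1345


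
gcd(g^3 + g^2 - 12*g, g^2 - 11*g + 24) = g - 3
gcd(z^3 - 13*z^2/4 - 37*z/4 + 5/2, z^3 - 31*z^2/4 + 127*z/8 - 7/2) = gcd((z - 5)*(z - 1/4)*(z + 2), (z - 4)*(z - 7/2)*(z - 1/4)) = z - 1/4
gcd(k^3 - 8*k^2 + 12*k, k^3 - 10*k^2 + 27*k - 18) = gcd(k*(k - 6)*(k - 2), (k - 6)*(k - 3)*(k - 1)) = k - 6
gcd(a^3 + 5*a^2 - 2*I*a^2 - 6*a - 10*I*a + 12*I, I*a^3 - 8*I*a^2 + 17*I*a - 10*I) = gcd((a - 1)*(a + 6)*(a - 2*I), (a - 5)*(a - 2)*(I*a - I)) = a - 1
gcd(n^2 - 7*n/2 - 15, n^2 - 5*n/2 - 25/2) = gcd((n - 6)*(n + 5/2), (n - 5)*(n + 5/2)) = n + 5/2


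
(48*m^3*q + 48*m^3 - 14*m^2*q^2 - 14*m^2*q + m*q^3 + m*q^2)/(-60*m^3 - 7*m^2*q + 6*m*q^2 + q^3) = m*(-48*m^2*q - 48*m^2 + 14*m*q^2 + 14*m*q - q^3 - q^2)/(60*m^3 + 7*m^2*q - 6*m*q^2 - q^3)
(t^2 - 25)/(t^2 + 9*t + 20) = (t - 5)/(t + 4)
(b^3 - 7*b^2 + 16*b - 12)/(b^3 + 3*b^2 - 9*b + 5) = (b^3 - 7*b^2 + 16*b - 12)/(b^3 + 3*b^2 - 9*b + 5)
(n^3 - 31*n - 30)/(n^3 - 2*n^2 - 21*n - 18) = (n + 5)/(n + 3)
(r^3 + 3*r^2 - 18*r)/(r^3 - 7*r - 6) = r*(r + 6)/(r^2 + 3*r + 2)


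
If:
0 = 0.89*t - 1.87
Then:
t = 2.10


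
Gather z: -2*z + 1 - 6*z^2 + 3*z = -6*z^2 + z + 1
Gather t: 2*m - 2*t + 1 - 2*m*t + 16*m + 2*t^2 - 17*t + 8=18*m + 2*t^2 + t*(-2*m - 19) + 9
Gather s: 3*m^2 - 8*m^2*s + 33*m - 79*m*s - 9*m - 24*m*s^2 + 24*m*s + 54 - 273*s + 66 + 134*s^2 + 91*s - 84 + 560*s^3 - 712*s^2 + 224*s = 3*m^2 + 24*m + 560*s^3 + s^2*(-24*m - 578) + s*(-8*m^2 - 55*m + 42) + 36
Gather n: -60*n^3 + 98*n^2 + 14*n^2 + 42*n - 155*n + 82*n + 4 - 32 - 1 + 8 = -60*n^3 + 112*n^2 - 31*n - 21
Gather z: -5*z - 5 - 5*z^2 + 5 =-5*z^2 - 5*z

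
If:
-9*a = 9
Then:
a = -1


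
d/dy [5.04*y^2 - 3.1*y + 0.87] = 10.08*y - 3.1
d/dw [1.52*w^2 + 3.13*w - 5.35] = 3.04*w + 3.13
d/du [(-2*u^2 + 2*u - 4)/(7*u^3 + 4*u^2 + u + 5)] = 2*(7*u^4 - 14*u^3 + 37*u^2 + 6*u + 7)/(49*u^6 + 56*u^5 + 30*u^4 + 78*u^3 + 41*u^2 + 10*u + 25)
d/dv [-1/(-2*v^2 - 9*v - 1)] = (-4*v - 9)/(2*v^2 + 9*v + 1)^2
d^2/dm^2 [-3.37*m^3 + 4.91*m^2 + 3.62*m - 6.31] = 9.82 - 20.22*m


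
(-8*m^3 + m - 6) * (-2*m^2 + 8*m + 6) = 16*m^5 - 64*m^4 - 50*m^3 + 20*m^2 - 42*m - 36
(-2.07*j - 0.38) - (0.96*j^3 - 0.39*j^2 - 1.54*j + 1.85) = -0.96*j^3 + 0.39*j^2 - 0.53*j - 2.23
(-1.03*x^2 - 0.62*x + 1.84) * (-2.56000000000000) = 2.6368*x^2 + 1.5872*x - 4.7104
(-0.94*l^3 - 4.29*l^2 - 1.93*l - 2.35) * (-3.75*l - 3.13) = 3.525*l^4 + 19.0297*l^3 + 20.6652*l^2 + 14.8534*l + 7.3555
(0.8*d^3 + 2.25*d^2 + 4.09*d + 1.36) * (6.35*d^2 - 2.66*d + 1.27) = 5.08*d^5 + 12.1595*d^4 + 21.0025*d^3 + 0.614100000000001*d^2 + 1.5767*d + 1.7272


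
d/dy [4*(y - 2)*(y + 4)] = 8*y + 8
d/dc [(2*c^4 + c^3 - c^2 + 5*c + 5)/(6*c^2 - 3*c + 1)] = 2*(12*c^5 - 6*c^4 + c^3 - 12*c^2 - 31*c + 10)/(36*c^4 - 36*c^3 + 21*c^2 - 6*c + 1)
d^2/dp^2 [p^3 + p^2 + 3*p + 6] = 6*p + 2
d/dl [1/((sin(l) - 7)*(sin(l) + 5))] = 2*(1 - sin(l))*cos(l)/((sin(l) - 7)^2*(sin(l) + 5)^2)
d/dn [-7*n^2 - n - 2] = -14*n - 1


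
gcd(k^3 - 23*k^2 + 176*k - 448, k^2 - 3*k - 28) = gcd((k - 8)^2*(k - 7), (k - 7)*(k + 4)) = k - 7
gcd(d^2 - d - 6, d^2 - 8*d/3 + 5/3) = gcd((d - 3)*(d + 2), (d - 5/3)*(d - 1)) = 1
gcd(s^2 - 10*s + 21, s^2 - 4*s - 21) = s - 7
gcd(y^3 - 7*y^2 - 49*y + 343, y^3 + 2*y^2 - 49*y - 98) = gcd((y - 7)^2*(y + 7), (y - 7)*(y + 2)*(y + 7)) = y^2 - 49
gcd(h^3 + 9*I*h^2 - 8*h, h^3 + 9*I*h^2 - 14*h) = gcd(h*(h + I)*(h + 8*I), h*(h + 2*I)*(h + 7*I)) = h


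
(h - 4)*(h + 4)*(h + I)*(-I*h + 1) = -I*h^4 + 2*h^3 + 17*I*h^2 - 32*h - 16*I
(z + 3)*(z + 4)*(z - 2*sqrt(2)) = z^3 - 2*sqrt(2)*z^2 + 7*z^2 - 14*sqrt(2)*z + 12*z - 24*sqrt(2)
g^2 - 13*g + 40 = (g - 8)*(g - 5)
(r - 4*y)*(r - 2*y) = r^2 - 6*r*y + 8*y^2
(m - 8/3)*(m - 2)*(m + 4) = m^3 - 2*m^2/3 - 40*m/3 + 64/3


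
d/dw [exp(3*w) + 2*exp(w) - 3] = (3*exp(2*w) + 2)*exp(w)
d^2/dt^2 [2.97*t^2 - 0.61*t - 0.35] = 5.94000000000000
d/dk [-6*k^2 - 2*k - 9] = -12*k - 2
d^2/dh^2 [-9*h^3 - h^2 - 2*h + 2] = -54*h - 2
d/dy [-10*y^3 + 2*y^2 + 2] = 2*y*(2 - 15*y)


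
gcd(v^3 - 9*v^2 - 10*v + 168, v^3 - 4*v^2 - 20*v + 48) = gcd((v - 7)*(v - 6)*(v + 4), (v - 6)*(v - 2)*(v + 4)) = v^2 - 2*v - 24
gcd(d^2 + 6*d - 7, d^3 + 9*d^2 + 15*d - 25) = d - 1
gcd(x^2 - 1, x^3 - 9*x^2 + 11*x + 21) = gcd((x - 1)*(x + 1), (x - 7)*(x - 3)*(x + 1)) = x + 1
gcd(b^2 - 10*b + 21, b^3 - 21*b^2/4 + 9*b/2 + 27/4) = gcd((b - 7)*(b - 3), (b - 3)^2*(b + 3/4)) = b - 3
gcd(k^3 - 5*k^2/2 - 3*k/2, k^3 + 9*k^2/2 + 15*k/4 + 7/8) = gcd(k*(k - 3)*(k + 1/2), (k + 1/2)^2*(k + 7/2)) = k + 1/2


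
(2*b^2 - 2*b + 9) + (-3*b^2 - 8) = -b^2 - 2*b + 1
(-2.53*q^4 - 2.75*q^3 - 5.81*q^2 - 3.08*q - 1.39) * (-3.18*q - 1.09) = 8.0454*q^5 + 11.5027*q^4 + 21.4733*q^3 + 16.1273*q^2 + 7.7774*q + 1.5151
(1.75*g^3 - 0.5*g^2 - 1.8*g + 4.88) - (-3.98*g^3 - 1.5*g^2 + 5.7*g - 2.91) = 5.73*g^3 + 1.0*g^2 - 7.5*g + 7.79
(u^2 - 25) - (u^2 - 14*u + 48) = 14*u - 73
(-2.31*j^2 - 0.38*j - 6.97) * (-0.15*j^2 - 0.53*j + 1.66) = 0.3465*j^4 + 1.2813*j^3 - 2.5877*j^2 + 3.0633*j - 11.5702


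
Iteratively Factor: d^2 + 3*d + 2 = (d + 2)*(d + 1)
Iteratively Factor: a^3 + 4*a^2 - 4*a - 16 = (a + 4)*(a^2 - 4) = (a - 2)*(a + 4)*(a + 2)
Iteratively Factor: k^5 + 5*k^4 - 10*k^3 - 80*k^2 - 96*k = (k - 4)*(k^4 + 9*k^3 + 26*k^2 + 24*k) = (k - 4)*(k + 3)*(k^3 + 6*k^2 + 8*k) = k*(k - 4)*(k + 3)*(k^2 + 6*k + 8) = k*(k - 4)*(k + 2)*(k + 3)*(k + 4)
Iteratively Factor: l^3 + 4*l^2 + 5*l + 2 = (l + 1)*(l^2 + 3*l + 2) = (l + 1)^2*(l + 2)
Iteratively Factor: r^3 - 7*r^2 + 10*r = (r)*(r^2 - 7*r + 10) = r*(r - 2)*(r - 5)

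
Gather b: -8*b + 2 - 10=-8*b - 8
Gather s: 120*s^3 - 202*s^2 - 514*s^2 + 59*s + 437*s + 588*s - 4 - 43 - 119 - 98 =120*s^3 - 716*s^2 + 1084*s - 264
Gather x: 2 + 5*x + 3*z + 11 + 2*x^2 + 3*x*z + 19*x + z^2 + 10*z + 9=2*x^2 + x*(3*z + 24) + z^2 + 13*z + 22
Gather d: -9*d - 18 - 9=-9*d - 27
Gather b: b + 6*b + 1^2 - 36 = 7*b - 35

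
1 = 1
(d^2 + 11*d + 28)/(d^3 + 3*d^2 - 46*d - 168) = (d + 7)/(d^2 - d - 42)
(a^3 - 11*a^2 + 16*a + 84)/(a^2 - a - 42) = (a^2 - 4*a - 12)/(a + 6)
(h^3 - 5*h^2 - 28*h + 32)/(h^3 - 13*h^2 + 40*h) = (h^2 + 3*h - 4)/(h*(h - 5))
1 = 1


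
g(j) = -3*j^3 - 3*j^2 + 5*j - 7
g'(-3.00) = -58.00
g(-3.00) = 32.00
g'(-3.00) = -58.00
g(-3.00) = 32.00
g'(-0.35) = 6.00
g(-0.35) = -8.99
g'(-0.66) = 5.04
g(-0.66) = -10.74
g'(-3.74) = -98.45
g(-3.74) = 89.28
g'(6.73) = -443.02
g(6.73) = -1023.69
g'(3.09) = -99.47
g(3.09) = -108.71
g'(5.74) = -325.97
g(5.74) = -644.50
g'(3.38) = -118.10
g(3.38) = -140.22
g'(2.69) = -76.26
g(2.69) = -73.65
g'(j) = -9*j^2 - 6*j + 5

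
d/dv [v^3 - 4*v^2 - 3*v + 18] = 3*v^2 - 8*v - 3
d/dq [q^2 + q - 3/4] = 2*q + 1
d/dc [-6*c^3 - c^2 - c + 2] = -18*c^2 - 2*c - 1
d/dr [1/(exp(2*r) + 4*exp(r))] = 2*(-exp(r) - 2)*exp(-r)/(exp(r) + 4)^2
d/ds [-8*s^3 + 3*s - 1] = 3 - 24*s^2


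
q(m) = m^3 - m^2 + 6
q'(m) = 3*m^2 - 2*m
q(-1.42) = 1.12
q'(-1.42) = 8.89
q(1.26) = 6.41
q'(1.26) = 2.24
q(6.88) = 284.33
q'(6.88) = 128.24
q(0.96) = 5.96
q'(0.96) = 0.84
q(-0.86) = 4.62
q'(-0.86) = 3.94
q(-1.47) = 0.66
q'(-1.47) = 9.42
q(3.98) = 53.20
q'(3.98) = 39.56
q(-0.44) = 5.72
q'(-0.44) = 1.46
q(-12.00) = -1866.00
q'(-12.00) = 456.00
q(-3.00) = -30.00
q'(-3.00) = 33.00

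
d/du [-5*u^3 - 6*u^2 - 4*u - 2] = -15*u^2 - 12*u - 4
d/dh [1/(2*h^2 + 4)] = -h/(h^2 + 2)^2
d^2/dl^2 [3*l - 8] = 0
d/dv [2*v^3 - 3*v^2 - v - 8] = 6*v^2 - 6*v - 1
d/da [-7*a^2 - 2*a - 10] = -14*a - 2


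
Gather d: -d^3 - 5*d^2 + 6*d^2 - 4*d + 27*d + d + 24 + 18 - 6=-d^3 + d^2 + 24*d + 36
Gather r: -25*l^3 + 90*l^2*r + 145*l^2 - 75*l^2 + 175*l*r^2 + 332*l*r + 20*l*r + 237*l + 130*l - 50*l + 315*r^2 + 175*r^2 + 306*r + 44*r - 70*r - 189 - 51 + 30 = -25*l^3 + 70*l^2 + 317*l + r^2*(175*l + 490) + r*(90*l^2 + 352*l + 280) - 210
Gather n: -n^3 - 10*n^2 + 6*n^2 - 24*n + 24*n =-n^3 - 4*n^2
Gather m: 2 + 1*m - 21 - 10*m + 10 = -9*m - 9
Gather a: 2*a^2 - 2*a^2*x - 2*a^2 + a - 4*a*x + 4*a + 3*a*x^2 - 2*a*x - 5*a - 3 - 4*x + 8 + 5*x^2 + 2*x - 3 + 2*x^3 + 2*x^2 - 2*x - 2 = -2*a^2*x + a*(3*x^2 - 6*x) + 2*x^3 + 7*x^2 - 4*x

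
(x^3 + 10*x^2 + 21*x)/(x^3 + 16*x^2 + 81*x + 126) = x/(x + 6)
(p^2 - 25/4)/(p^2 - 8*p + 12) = (p^2 - 25/4)/(p^2 - 8*p + 12)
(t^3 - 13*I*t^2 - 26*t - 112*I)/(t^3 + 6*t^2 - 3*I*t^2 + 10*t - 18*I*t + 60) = (t^2 - 15*I*t - 56)/(t^2 + t*(6 - 5*I) - 30*I)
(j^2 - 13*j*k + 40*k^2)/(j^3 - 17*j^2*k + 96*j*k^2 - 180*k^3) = (j - 8*k)/(j^2 - 12*j*k + 36*k^2)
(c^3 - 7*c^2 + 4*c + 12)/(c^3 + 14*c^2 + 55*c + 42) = (c^2 - 8*c + 12)/(c^2 + 13*c + 42)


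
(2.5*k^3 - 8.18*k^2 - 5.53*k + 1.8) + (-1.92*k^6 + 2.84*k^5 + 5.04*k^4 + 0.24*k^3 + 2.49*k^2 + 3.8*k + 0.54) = -1.92*k^6 + 2.84*k^5 + 5.04*k^4 + 2.74*k^3 - 5.69*k^2 - 1.73*k + 2.34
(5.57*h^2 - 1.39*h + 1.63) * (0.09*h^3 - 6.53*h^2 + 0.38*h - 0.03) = 0.5013*h^5 - 36.4972*h^4 + 11.34*h^3 - 11.3392*h^2 + 0.6611*h - 0.0489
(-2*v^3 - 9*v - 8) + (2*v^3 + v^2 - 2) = v^2 - 9*v - 10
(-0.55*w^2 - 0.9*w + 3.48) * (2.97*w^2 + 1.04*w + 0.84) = -1.6335*w^4 - 3.245*w^3 + 8.9376*w^2 + 2.8632*w + 2.9232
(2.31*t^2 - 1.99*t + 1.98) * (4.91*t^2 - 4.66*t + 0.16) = 11.3421*t^4 - 20.5355*t^3 + 19.3648*t^2 - 9.5452*t + 0.3168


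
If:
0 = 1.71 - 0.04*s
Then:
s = 42.75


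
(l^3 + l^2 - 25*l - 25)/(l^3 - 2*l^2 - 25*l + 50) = (l + 1)/(l - 2)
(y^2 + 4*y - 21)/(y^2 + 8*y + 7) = (y - 3)/(y + 1)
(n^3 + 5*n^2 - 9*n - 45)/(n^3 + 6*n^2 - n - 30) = (n - 3)/(n - 2)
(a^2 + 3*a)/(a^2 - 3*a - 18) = a/(a - 6)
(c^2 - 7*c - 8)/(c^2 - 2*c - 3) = (c - 8)/(c - 3)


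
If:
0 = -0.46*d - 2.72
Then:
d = -5.91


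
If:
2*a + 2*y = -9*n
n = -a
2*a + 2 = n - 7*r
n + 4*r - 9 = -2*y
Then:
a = 71/30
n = -71/30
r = -13/10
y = 497/60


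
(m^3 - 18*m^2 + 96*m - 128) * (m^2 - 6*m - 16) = m^5 - 24*m^4 + 188*m^3 - 416*m^2 - 768*m + 2048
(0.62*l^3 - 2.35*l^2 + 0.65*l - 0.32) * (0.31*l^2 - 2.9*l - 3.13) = 0.1922*l^5 - 2.5265*l^4 + 5.0759*l^3 + 5.3713*l^2 - 1.1065*l + 1.0016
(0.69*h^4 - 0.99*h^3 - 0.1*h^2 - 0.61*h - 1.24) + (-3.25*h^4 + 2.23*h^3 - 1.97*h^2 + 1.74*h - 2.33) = -2.56*h^4 + 1.24*h^3 - 2.07*h^2 + 1.13*h - 3.57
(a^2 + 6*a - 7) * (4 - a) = -a^3 - 2*a^2 + 31*a - 28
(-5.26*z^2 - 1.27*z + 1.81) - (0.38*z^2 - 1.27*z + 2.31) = -5.64*z^2 - 0.5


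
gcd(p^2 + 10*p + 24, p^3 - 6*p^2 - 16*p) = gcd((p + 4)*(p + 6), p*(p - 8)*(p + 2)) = 1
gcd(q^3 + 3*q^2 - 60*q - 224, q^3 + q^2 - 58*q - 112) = q^2 - q - 56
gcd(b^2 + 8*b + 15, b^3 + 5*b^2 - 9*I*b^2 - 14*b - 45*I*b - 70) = b + 5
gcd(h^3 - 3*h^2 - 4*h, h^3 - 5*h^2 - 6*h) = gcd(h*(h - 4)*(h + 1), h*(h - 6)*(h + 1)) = h^2 + h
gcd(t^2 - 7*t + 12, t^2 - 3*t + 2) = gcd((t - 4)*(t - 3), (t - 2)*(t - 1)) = 1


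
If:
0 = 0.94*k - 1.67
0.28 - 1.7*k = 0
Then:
No Solution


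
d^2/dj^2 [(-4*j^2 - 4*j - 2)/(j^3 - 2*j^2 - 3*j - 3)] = 4*(-2*j^6 - 6*j^5 - 12*j^4 - 28*j^3 - 3*j^2 + 9*j - 3)/(j^9 - 6*j^8 + 3*j^7 + 19*j^6 + 27*j^5 - 36*j^4 - 108*j^3 - 135*j^2 - 81*j - 27)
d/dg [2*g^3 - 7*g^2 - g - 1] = 6*g^2 - 14*g - 1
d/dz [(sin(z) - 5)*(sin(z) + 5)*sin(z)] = (3*sin(z)^2 - 25)*cos(z)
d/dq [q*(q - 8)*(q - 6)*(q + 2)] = 4*q^3 - 36*q^2 + 40*q + 96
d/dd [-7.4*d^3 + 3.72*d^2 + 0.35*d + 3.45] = -22.2*d^2 + 7.44*d + 0.35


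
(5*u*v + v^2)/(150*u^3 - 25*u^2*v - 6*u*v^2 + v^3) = v/(30*u^2 - 11*u*v + v^2)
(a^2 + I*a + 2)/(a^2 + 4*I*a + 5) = (a + 2*I)/(a + 5*I)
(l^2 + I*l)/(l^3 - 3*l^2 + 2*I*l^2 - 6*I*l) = (l + I)/(l^2 + l*(-3 + 2*I) - 6*I)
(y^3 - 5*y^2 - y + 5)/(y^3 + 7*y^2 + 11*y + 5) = (y^2 - 6*y + 5)/(y^2 + 6*y + 5)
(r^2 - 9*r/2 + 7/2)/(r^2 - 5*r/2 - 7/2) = (r - 1)/(r + 1)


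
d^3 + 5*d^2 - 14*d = d*(d - 2)*(d + 7)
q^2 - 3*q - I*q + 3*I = (q - 3)*(q - I)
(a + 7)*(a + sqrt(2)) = a^2 + sqrt(2)*a + 7*a + 7*sqrt(2)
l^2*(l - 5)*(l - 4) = l^4 - 9*l^3 + 20*l^2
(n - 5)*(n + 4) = n^2 - n - 20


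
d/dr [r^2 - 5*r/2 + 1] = 2*r - 5/2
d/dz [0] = 0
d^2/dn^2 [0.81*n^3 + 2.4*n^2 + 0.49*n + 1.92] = 4.86*n + 4.8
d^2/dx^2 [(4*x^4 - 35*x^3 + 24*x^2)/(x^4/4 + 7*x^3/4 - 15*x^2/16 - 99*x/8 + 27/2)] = 384*(-21*x^7 - 24*x^6 + 408*x^5 - 2888*x^4 - 12543*x^3 + 7452*x^2 - 31536*x + 10368)/(16*x^10 + 384*x^9 + 3288*x^8 + 9592*x^7 - 17439*x^6 - 131490*x^5 - 6156*x^4 + 674568*x^3 - 23328*x^2 - 1586304*x + 1119744)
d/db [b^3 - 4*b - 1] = 3*b^2 - 4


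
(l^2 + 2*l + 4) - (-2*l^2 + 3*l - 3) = 3*l^2 - l + 7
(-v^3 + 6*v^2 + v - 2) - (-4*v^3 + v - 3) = 3*v^3 + 6*v^2 + 1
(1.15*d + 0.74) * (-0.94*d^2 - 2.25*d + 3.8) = -1.081*d^3 - 3.2831*d^2 + 2.705*d + 2.812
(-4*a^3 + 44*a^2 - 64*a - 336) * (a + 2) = -4*a^4 + 36*a^3 + 24*a^2 - 464*a - 672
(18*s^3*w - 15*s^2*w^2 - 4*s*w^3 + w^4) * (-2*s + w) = -36*s^4*w + 48*s^3*w^2 - 7*s^2*w^3 - 6*s*w^4 + w^5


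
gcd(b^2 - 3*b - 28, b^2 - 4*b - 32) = b + 4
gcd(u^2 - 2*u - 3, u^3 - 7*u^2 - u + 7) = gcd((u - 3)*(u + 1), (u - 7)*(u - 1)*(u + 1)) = u + 1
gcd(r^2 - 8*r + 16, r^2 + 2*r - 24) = r - 4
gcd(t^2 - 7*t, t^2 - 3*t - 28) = t - 7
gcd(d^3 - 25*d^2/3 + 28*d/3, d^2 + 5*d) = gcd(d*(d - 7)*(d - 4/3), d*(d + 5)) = d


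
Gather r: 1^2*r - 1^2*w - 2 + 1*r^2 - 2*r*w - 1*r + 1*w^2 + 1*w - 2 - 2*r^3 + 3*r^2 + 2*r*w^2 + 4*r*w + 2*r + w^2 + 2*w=-2*r^3 + 4*r^2 + r*(2*w^2 + 2*w + 2) + 2*w^2 + 2*w - 4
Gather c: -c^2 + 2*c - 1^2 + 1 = -c^2 + 2*c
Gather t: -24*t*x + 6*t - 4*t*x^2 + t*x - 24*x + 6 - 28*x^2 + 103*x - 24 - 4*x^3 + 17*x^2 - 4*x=t*(-4*x^2 - 23*x + 6) - 4*x^3 - 11*x^2 + 75*x - 18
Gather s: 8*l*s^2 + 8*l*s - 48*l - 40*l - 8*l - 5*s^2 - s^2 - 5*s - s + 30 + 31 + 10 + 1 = -96*l + s^2*(8*l - 6) + s*(8*l - 6) + 72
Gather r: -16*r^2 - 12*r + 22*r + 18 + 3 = -16*r^2 + 10*r + 21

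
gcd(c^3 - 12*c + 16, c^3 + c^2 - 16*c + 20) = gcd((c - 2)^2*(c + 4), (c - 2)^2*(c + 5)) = c^2 - 4*c + 4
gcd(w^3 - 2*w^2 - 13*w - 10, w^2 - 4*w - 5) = w^2 - 4*w - 5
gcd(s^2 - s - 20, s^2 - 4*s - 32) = s + 4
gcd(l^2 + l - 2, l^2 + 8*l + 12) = l + 2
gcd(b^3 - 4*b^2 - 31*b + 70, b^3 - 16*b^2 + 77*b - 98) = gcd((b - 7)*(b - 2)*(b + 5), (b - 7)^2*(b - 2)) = b^2 - 9*b + 14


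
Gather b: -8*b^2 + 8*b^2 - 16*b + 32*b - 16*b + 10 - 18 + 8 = 0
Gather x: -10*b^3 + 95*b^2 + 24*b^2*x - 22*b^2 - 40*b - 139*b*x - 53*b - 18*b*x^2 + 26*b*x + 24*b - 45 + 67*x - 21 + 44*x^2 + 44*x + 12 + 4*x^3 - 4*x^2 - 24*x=-10*b^3 + 73*b^2 - 69*b + 4*x^3 + x^2*(40 - 18*b) + x*(24*b^2 - 113*b + 87) - 54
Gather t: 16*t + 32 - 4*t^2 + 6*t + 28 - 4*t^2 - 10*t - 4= -8*t^2 + 12*t + 56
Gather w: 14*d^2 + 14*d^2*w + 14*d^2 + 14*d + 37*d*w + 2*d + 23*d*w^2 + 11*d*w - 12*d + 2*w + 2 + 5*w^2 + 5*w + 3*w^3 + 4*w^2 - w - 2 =28*d^2 + 4*d + 3*w^3 + w^2*(23*d + 9) + w*(14*d^2 + 48*d + 6)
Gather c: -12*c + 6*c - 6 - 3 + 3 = -6*c - 6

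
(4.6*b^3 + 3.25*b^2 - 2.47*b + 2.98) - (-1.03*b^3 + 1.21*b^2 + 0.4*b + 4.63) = 5.63*b^3 + 2.04*b^2 - 2.87*b - 1.65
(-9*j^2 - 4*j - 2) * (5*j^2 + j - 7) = -45*j^4 - 29*j^3 + 49*j^2 + 26*j + 14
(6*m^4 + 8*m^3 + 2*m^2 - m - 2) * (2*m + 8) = 12*m^5 + 64*m^4 + 68*m^3 + 14*m^2 - 12*m - 16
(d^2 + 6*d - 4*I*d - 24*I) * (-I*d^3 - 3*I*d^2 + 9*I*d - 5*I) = -I*d^5 - 4*d^4 - 9*I*d^4 - 36*d^3 - 9*I*d^3 - 36*d^2 + 49*I*d^2 + 196*d - 30*I*d - 120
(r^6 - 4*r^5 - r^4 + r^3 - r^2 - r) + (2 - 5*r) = r^6 - 4*r^5 - r^4 + r^3 - r^2 - 6*r + 2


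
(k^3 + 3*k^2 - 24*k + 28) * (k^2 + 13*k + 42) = k^5 + 16*k^4 + 57*k^3 - 158*k^2 - 644*k + 1176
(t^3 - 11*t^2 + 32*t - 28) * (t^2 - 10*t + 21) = t^5 - 21*t^4 + 163*t^3 - 579*t^2 + 952*t - 588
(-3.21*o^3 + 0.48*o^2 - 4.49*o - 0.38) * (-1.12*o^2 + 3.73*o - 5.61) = 3.5952*o^5 - 12.5109*o^4 + 24.8273*o^3 - 19.0149*o^2 + 23.7715*o + 2.1318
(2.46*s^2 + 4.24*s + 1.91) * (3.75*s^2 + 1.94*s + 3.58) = 9.225*s^4 + 20.6724*s^3 + 24.1949*s^2 + 18.8846*s + 6.8378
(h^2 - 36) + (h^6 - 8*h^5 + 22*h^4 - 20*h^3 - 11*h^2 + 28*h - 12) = h^6 - 8*h^5 + 22*h^4 - 20*h^3 - 10*h^2 + 28*h - 48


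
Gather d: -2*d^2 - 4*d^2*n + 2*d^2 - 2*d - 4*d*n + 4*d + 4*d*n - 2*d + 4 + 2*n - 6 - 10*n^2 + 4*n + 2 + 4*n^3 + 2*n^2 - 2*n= -4*d^2*n + 4*n^3 - 8*n^2 + 4*n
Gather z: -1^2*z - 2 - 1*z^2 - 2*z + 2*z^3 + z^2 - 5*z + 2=2*z^3 - 8*z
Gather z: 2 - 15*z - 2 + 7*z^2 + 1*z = 7*z^2 - 14*z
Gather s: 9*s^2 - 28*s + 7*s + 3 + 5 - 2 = 9*s^2 - 21*s + 6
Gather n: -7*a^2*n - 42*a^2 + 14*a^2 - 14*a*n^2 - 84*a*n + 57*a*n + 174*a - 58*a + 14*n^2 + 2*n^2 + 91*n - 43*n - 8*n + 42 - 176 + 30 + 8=-28*a^2 + 116*a + n^2*(16 - 14*a) + n*(-7*a^2 - 27*a + 40) - 96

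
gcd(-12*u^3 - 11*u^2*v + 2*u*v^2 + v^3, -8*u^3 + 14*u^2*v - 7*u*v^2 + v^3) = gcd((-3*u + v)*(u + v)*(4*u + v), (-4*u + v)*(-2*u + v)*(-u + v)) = 1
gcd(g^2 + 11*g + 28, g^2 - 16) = g + 4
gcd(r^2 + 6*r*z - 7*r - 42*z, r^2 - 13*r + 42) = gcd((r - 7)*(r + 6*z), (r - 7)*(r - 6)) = r - 7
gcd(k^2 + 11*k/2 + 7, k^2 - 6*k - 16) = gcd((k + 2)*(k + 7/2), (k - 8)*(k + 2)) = k + 2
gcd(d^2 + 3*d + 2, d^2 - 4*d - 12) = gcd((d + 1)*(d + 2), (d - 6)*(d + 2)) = d + 2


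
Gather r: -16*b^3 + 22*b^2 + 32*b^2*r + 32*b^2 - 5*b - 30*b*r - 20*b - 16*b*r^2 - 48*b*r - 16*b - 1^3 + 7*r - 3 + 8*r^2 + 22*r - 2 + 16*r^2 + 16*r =-16*b^3 + 54*b^2 - 41*b + r^2*(24 - 16*b) + r*(32*b^2 - 78*b + 45) - 6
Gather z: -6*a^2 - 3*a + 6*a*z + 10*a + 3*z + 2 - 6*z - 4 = -6*a^2 + 7*a + z*(6*a - 3) - 2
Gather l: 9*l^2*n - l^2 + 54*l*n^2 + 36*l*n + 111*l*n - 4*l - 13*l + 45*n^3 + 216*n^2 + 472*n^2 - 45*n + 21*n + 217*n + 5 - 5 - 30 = l^2*(9*n - 1) + l*(54*n^2 + 147*n - 17) + 45*n^3 + 688*n^2 + 193*n - 30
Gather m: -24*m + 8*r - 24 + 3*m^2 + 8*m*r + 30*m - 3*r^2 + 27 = 3*m^2 + m*(8*r + 6) - 3*r^2 + 8*r + 3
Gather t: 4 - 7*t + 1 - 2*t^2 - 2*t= -2*t^2 - 9*t + 5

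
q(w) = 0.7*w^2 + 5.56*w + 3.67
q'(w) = 1.4*w + 5.56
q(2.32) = 20.34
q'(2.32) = 8.81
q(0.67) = 7.71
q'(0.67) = 6.50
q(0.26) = 5.16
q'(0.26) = 5.92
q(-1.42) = -2.81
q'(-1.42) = 3.57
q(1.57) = 14.12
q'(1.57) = 7.76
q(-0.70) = 0.12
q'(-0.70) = 4.58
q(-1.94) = -4.48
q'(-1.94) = 2.84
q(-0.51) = 1.02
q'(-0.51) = 4.85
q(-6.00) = -4.49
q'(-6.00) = -2.84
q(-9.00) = 10.33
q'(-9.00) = -7.04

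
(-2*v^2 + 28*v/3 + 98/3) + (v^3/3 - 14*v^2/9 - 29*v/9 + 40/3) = v^3/3 - 32*v^2/9 + 55*v/9 + 46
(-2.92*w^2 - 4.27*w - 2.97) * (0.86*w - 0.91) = -2.5112*w^3 - 1.015*w^2 + 1.3315*w + 2.7027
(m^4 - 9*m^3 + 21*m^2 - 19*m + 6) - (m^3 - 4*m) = m^4 - 10*m^3 + 21*m^2 - 15*m + 6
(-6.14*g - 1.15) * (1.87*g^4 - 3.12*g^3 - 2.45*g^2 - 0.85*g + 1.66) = -11.4818*g^5 + 17.0063*g^4 + 18.631*g^3 + 8.0365*g^2 - 9.2149*g - 1.909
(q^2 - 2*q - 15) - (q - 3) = q^2 - 3*q - 12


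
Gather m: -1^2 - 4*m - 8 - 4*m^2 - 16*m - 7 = -4*m^2 - 20*m - 16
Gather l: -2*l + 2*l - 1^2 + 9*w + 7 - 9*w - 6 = 0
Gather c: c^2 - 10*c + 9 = c^2 - 10*c + 9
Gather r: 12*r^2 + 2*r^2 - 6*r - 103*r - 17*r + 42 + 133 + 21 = 14*r^2 - 126*r + 196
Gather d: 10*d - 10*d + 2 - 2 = 0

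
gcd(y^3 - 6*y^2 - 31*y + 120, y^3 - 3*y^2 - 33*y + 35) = y + 5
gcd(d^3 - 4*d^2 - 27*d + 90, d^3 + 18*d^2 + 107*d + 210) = d + 5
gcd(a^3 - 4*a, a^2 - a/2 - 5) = a + 2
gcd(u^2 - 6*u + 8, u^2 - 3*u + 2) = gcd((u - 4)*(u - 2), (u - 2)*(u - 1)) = u - 2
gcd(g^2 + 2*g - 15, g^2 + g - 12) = g - 3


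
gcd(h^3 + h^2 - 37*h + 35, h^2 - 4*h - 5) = h - 5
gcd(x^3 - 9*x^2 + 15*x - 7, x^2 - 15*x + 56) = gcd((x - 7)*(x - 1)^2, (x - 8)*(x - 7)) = x - 7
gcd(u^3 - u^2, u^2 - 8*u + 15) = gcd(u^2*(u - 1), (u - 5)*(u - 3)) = 1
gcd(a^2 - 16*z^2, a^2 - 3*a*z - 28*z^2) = a + 4*z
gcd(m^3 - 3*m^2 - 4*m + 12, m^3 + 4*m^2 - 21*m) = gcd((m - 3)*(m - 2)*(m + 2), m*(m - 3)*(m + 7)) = m - 3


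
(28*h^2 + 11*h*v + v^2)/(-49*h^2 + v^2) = (4*h + v)/(-7*h + v)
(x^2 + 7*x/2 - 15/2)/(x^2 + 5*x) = (x - 3/2)/x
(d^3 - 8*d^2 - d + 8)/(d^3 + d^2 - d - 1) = (d - 8)/(d + 1)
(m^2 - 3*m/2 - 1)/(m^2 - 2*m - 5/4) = 2*(m - 2)/(2*m - 5)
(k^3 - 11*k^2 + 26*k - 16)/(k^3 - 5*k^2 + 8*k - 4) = (k - 8)/(k - 2)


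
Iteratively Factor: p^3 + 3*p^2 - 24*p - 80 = (p - 5)*(p^2 + 8*p + 16) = (p - 5)*(p + 4)*(p + 4)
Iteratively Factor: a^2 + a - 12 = (a + 4)*(a - 3)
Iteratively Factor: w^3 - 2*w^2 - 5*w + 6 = (w - 1)*(w^2 - w - 6) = (w - 3)*(w - 1)*(w + 2)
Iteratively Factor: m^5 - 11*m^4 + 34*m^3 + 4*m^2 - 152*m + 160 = (m + 2)*(m^4 - 13*m^3 + 60*m^2 - 116*m + 80) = (m - 4)*(m + 2)*(m^3 - 9*m^2 + 24*m - 20) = (m - 4)*(m - 2)*(m + 2)*(m^2 - 7*m + 10) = (m - 4)*(m - 2)^2*(m + 2)*(m - 5)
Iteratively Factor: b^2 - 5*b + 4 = (b - 1)*(b - 4)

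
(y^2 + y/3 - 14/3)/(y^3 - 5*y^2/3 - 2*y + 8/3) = (3*y + 7)/(3*y^2 + y - 4)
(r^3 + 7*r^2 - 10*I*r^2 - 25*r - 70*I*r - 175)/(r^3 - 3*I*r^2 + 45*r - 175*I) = (r + 7)/(r + 7*I)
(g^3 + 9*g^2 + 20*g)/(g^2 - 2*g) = (g^2 + 9*g + 20)/(g - 2)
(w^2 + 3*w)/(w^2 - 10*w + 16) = w*(w + 3)/(w^2 - 10*w + 16)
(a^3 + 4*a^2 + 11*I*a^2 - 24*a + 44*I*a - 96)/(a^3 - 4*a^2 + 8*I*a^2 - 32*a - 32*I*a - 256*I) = (a + 3*I)/(a - 8)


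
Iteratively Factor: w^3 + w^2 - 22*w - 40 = (w + 2)*(w^2 - w - 20) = (w - 5)*(w + 2)*(w + 4)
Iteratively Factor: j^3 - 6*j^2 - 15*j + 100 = (j - 5)*(j^2 - j - 20) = (j - 5)^2*(j + 4)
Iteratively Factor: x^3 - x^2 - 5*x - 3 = (x + 1)*(x^2 - 2*x - 3) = (x - 3)*(x + 1)*(x + 1)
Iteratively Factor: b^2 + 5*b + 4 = (b + 4)*(b + 1)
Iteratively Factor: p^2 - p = (p)*(p - 1)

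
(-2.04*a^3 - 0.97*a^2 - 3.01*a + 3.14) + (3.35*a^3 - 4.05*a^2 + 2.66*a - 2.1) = 1.31*a^3 - 5.02*a^2 - 0.35*a + 1.04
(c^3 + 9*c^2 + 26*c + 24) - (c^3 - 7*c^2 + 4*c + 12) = 16*c^2 + 22*c + 12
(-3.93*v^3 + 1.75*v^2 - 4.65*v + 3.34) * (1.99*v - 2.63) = -7.8207*v^4 + 13.8184*v^3 - 13.856*v^2 + 18.8761*v - 8.7842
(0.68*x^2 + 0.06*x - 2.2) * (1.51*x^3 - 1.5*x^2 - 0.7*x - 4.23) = 1.0268*x^5 - 0.9294*x^4 - 3.888*x^3 + 0.3816*x^2 + 1.2862*x + 9.306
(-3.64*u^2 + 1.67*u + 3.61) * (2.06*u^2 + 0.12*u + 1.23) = -7.4984*u^4 + 3.0034*u^3 + 3.1598*u^2 + 2.4873*u + 4.4403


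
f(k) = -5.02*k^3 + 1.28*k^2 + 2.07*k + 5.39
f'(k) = -15.06*k^2 + 2.56*k + 2.07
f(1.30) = -0.78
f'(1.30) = -20.05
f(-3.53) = 234.85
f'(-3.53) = -194.63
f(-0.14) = 5.14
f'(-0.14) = 1.42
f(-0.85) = 7.64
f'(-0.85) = -10.99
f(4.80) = -510.35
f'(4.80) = -332.62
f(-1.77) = 33.57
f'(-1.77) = -49.64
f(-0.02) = 5.35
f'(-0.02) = 2.01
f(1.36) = -2.05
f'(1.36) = -22.30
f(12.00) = -8460.01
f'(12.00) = -2135.85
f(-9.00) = 3750.02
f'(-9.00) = -1240.83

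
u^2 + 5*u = u*(u + 5)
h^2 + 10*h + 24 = (h + 4)*(h + 6)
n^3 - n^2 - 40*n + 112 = (n - 4)^2*(n + 7)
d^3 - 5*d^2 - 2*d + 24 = (d - 4)*(d - 3)*(d + 2)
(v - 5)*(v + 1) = v^2 - 4*v - 5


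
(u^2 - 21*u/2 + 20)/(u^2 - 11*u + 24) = (u - 5/2)/(u - 3)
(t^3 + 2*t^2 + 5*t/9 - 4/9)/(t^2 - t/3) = t + 7/3 + 4/(3*t)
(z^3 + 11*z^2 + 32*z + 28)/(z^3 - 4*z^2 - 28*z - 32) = (z + 7)/(z - 8)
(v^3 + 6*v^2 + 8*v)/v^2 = v + 6 + 8/v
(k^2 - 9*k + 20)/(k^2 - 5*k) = (k - 4)/k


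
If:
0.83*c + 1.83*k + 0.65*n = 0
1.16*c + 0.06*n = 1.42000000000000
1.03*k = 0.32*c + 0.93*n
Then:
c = 1.26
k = -0.30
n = -0.77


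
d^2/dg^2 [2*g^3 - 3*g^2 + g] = 12*g - 6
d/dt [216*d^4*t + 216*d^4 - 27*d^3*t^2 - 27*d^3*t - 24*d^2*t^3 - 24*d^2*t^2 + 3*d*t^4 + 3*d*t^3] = 3*d*(72*d^3 - 18*d^2*t - 9*d^2 - 24*d*t^2 - 16*d*t + 4*t^3 + 3*t^2)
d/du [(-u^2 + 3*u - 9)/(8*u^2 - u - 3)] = (-23*u^2 + 150*u - 18)/(64*u^4 - 16*u^3 - 47*u^2 + 6*u + 9)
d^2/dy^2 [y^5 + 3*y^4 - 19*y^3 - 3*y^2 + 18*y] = 20*y^3 + 36*y^2 - 114*y - 6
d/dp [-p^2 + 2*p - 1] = 2 - 2*p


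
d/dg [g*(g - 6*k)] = 2*g - 6*k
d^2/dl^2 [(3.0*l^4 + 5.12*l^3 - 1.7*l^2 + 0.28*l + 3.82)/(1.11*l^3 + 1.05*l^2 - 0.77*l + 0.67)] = (-5.6843418860808e-14*l^7 - 4.38066000000002*l^6 + 0.386712000000003*l^5 + 27.361836*l^4 + 61.386808*l^3 + 10.668396*l^2 - 22.968096*l - 2.08234)/(1.367631*l^9 + 3.881115*l^8 + 0.825174*l^7 - 1.750464*l^6 + 4.112892*l^5 + 0.647766*l^4 - 2.211866*l^3 + 2.605764*l^2 - 1.036959*l + 0.300763)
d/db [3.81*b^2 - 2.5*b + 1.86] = 7.62*b - 2.5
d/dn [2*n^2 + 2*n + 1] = 4*n + 2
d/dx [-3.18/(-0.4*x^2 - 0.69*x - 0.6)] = (-2.544*x - 2.1942)/(0.4*x^2 + 0.69*x + 0.6)^2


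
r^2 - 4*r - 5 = (r - 5)*(r + 1)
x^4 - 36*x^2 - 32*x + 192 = (x - 6)*(x - 2)*(x + 4)^2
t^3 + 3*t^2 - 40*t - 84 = (t - 6)*(t + 2)*(t + 7)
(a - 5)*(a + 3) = a^2 - 2*a - 15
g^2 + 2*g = g*(g + 2)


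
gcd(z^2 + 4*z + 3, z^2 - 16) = 1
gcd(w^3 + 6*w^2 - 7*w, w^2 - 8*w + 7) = w - 1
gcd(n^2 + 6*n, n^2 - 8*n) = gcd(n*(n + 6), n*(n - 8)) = n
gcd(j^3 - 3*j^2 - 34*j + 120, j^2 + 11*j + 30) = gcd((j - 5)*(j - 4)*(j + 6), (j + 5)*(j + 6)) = j + 6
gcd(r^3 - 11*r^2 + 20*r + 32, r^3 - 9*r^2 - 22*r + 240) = r - 8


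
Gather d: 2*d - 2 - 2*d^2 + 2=-2*d^2 + 2*d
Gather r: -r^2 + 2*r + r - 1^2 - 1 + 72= -r^2 + 3*r + 70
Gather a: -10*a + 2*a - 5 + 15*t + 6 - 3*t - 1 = -8*a + 12*t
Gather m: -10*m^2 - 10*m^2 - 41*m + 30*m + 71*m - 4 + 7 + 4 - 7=-20*m^2 + 60*m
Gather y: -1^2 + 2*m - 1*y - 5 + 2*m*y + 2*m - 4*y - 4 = 4*m + y*(2*m - 5) - 10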